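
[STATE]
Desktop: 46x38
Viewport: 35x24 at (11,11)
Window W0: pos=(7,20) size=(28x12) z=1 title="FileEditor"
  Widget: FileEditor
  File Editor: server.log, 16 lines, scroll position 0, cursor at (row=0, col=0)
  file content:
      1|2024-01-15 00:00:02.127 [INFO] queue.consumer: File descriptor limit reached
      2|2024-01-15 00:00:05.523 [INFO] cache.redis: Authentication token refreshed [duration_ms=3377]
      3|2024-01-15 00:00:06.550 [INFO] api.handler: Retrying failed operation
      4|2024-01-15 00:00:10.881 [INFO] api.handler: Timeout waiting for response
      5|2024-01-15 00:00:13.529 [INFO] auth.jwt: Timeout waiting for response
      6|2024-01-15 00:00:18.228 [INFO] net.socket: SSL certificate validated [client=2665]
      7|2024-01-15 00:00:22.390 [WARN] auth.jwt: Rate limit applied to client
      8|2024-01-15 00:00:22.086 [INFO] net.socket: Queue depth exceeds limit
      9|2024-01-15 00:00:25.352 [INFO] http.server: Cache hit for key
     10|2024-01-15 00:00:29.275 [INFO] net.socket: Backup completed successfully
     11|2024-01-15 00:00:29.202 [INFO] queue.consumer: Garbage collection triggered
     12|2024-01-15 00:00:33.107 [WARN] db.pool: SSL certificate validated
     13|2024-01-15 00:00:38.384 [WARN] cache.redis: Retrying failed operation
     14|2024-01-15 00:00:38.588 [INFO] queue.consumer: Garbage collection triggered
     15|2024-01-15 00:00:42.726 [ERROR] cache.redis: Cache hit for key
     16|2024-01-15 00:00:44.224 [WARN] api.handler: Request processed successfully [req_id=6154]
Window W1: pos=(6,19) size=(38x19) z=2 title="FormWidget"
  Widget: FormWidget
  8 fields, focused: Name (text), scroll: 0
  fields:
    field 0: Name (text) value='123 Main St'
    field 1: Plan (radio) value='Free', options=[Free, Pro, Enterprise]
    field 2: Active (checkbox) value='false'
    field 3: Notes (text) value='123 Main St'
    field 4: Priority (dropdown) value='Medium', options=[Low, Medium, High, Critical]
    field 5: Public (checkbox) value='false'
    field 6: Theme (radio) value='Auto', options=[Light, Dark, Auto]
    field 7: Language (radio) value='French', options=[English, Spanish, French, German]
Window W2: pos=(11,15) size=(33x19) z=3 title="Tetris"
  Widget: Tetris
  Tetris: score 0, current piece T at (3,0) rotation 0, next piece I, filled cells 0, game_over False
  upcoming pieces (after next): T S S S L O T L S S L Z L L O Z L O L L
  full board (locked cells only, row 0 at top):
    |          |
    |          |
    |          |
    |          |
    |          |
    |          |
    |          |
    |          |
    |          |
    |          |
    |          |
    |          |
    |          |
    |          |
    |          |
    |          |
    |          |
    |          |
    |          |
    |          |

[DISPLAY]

                                   
                                   
                                   
                                   
┏━━━━━━━━━━━━━━━━━━━━━━━━━━━━━━━┓  
┃ Tetris                        ┃  
┠───────────────────────────────┨  
┃          │Next:               ┃  
┃          │████                ┃  
┃          │                    ┃  
┃          │                    ┃  
┃          │                    ┃  
┃          │                    ┃  
┃          │Score:              ┃  
┃          │0                   ┃  
┃          │                    ┃  
┃          │                    ┃  
┃          │                    ┃  
┃          │                    ┃  
┃          │                    ┃  
┃          │                    ┃  
┃          │                    ┃  
┗━━━━━━━━━━━━━━━━━━━━━━━━━━━━━━━┛  
                                ┃  


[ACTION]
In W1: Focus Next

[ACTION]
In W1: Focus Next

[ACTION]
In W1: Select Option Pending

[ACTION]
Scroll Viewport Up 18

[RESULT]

                                   
                                   
                                   
                                   
                                   
                                   
                                   
                                   
                                   
                                   
                                   
                                   
                                   
                                   
                                   
┏━━━━━━━━━━━━━━━━━━━━━━━━━━━━━━━┓  
┃ Tetris                        ┃  
┠───────────────────────────────┨  
┃          │Next:               ┃  
┃          │████                ┃  
┃          │                    ┃  
┃          │                    ┃  
┃          │                    ┃  
┃          │                    ┃  


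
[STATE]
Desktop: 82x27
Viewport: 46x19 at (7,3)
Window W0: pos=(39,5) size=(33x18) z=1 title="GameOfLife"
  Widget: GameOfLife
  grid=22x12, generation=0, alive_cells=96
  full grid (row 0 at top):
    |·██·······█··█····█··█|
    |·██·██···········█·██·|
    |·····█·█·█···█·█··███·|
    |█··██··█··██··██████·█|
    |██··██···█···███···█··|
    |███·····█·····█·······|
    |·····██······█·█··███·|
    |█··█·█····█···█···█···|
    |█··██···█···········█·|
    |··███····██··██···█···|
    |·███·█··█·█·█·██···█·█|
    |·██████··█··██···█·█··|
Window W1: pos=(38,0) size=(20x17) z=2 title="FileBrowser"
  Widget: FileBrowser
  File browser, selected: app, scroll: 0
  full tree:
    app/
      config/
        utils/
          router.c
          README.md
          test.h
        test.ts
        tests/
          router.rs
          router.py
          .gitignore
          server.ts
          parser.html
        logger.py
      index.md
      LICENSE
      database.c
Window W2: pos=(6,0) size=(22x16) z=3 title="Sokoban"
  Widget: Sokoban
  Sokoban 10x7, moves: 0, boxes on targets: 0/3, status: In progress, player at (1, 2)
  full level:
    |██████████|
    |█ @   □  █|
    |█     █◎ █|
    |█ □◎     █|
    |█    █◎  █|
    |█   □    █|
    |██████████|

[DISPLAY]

██████████          ┃          ┃> [-] app/    
█ @   □  █          ┃          ┃    [+] config
█     █◎ █          ┃          ┃    index.md  
█ □◎     █          ┃          ┃    LICENSE   
█    █◎  █          ┃          ┃    database.c
█   □    █          ┃          ┃              
██████████          ┃          ┃              
Moves: 0  0/3       ┃          ┃              
                    ┃          ┃              
                    ┃          ┃              
                    ┃          ┃              
                    ┃          ┃              
━━━━━━━━━━━━━━━━━━━━┛          ┃              
                               ┗━━━━━━━━━━━━━━
                                ┃█··██···█····
                                ┃··███····██··
                                ┃·███·█··█·█·█
                                ┃·██████··█··█
                                ┃             


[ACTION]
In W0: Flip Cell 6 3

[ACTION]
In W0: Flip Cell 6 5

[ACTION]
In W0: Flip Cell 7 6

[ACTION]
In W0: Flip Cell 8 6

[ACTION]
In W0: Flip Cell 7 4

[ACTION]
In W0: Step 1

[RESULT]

██████████          ┃          ┃> [-] app/    
█ @   □  █          ┃          ┃    [+] config
█     █◎ █          ┃          ┃    index.md  
█ □◎     █          ┃          ┃    LICENSE   
█    █◎  █          ┃          ┃    database.c
█   □    █          ┃          ┃              
██████████          ┃          ┃              
Moves: 0  0/3       ┃          ┃              
                    ┃          ┃              
                    ┃          ┃              
                    ┃          ┃              
                    ┃          ┃              
━━━━━━━━━━━━━━━━━━━━┛          ┃              
                               ┗━━━━━━━━━━━━━━
                                ┃·█····██··█··
                                ┃·······██·██·
                                ┃······█·█·█·█
                                ┃·█···██··█·██
                                ┃             


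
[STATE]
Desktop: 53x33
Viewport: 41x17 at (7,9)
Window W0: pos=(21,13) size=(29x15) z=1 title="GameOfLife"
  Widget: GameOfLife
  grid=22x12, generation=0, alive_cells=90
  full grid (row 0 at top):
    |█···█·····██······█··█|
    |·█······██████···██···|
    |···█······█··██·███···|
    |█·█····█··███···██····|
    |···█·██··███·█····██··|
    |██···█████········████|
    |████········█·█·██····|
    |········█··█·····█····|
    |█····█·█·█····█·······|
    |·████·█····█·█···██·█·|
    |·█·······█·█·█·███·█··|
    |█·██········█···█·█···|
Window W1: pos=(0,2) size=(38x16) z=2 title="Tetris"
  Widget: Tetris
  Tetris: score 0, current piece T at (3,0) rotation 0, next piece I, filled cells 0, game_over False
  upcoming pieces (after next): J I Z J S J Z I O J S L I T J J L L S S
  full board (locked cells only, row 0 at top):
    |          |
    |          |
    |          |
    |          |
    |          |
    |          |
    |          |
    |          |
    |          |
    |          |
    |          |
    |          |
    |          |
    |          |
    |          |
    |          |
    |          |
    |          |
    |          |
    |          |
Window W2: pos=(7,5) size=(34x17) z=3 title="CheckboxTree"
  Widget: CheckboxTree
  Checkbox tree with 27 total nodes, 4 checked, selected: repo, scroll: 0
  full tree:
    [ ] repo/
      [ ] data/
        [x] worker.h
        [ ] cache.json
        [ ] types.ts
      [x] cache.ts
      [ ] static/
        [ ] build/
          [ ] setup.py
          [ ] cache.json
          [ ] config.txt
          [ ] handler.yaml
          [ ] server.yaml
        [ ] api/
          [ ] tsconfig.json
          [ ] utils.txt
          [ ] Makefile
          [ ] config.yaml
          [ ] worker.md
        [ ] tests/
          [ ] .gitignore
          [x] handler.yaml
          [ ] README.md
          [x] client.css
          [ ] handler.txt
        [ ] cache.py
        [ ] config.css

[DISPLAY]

┃   [-] data/                    ┃       
┃     [x] worker.h               ┃       
┃     [ ] cache.json             ┃       
┃     [ ] types.ts               ┃       
┃   [x] cache.ts                 ┃━━━━━━━
┃   [-] static/                  ┃       
┃     [ ] build/                 ┃───────
┃       [ ] setup.py             ┃       
┃       [ ] cache.json           ┃···    
┃       [ ] config.txt           ┃···    
┃       [ ] handler.yaml         ┃···    
┃       [ ] server.yaml          ┃█··    
┗━━━━━━━━━━━━━━━━━━━━━━━━━━━━━━━━┛███    
              ┃████········█·█·██····    
              ┃········█··█·····█····    
              ┃█····█·█·█····█·······    
              ┃·████·█····█·█···██·█·    


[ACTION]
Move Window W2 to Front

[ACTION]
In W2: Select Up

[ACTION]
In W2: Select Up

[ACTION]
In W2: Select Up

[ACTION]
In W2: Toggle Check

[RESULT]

┃   [x] data/                    ┃       
┃     [x] worker.h               ┃       
┃     [x] cache.json             ┃       
┃     [x] types.ts               ┃       
┃   [x] cache.ts                 ┃━━━━━━━
┃   [x] static/                  ┃       
┃     [x] build/                 ┃───────
┃       [x] setup.py             ┃       
┃       [x] cache.json           ┃···    
┃       [x] config.txt           ┃···    
┃       [x] handler.yaml         ┃···    
┃       [x] server.yaml          ┃█··    
┗━━━━━━━━━━━━━━━━━━━━━━━━━━━━━━━━┛███    
              ┃████········█·█·██····    
              ┃········█··█·····█····    
              ┃█····█·█·█····█·······    
              ┃·████·█····█·█···██·█·    


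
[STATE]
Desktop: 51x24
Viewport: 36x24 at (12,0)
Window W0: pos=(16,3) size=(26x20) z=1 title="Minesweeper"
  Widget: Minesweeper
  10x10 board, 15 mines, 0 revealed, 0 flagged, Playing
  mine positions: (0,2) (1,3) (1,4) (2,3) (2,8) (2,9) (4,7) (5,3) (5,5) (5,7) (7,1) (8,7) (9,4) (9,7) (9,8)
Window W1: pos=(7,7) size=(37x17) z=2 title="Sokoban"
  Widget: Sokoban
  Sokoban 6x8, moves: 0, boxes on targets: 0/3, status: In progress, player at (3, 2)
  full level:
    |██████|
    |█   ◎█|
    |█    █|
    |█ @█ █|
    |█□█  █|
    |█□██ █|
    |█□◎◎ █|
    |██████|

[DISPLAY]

                                    
                                    
                                    
    ┏━━━━━━━━━━━━━━━━━━━━━━━━┓      
    ┃ Minesweeper            ┃      
    ┠────────────────────────┨      
    ┃■■■■■■■■■■              ┃      
━━━━━━━━━━━━━━━━━━━━━━━━━━━━━━━┓    
oban                           ┃    
───────────────────────────────┨    
██                             ┃    
◎█                             ┃    
 █                             ┃    
 █                             ┃    
 █                             ┃    
 █                             ┃    
 █                             ┃    
██                             ┃    
s: 0  0/3                      ┃    
                               ┃    
                               ┃    
                               ┃    
                               ┃    
━━━━━━━━━━━━━━━━━━━━━━━━━━━━━━━┛    


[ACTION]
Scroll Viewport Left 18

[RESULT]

                                    
                                    
                                    
                ┏━━━━━━━━━━━━━━━━━━━
                ┃ Minesweeper       
                ┠───────────────────
                ┃■■■■■■■■■■         
       ┏━━━━━━━━━━━━━━━━━━━━━━━━━━━━
       ┃ Sokoban                    
       ┠────────────────────────────
       ┃██████                      
       ┃█   ◎█                      
       ┃█    █                      
       ┃█ @█ █                      
       ┃█□█  █                      
       ┃█□██ █                      
       ┃█□◎◎ █                      
       ┃██████                      
       ┃Moves: 0  0/3               
       ┃                            
       ┃                            
       ┃                            
       ┃                            
       ┗━━━━━━━━━━━━━━━━━━━━━━━━━━━━


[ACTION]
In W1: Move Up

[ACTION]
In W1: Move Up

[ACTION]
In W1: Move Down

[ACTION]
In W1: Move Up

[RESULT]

                                    
                                    
                                    
                ┏━━━━━━━━━━━━━━━━━━━
                ┃ Minesweeper       
                ┠───────────────────
                ┃■■■■■■■■■■         
       ┏━━━━━━━━━━━━━━━━━━━━━━━━━━━━
       ┃ Sokoban                    
       ┠────────────────────────────
       ┃██████                      
       ┃█ @ ◎█                      
       ┃█    █                      
       ┃█  █ █                      
       ┃█□█  █                      
       ┃█□██ █                      
       ┃█□◎◎ █                      
       ┃██████                      
       ┃Moves: 4  0/3               
       ┃                            
       ┃                            
       ┃                            
       ┃                            
       ┗━━━━━━━━━━━━━━━━━━━━━━━━━━━━


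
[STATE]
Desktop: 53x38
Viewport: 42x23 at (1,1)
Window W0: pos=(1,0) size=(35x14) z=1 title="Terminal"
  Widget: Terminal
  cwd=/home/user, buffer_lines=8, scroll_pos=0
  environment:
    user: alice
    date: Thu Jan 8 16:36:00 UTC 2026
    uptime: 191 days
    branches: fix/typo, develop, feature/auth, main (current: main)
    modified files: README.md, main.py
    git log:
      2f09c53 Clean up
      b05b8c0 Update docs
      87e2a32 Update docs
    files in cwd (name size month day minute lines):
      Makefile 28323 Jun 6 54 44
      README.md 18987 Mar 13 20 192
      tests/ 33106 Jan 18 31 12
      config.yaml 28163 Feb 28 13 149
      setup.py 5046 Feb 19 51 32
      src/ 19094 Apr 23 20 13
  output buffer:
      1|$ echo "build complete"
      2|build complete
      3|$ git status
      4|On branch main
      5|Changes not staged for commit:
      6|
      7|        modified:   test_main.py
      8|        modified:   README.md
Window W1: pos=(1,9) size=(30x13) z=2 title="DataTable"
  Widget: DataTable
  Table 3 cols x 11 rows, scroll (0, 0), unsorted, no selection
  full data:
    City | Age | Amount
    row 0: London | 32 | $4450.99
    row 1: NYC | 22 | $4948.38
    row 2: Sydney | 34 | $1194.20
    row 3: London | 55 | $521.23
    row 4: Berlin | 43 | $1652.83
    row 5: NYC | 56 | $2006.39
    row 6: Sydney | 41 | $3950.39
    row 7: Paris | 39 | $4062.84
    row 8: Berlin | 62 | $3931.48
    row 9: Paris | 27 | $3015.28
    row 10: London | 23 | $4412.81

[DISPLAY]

┃ Terminal                        ┃       
┠─────────────────────────────────┨       
┃$ echo "build complete"          ┃       
┃build complete                   ┃       
┃$ git status                     ┃       
┃On branch main                   ┃       
┃Changes not staged for commit:   ┃       
┃                                 ┃       
┏━━━━━━━━━━━━━━━━━━━━━━━━━━━━┓.py ┃       
┃ DataTable                  ┃    ┃       
┠────────────────────────────┨    ┃       
┃City  │Age│Amount           ┃    ┃       
┃──────┼───┼────────         ┃━━━━┛       
┃London│32 │$4450.99         ┃            
┃NYC   │22 │$4948.38         ┃            
┃Sydney│34 │$1194.20         ┃            
┃London│55 │$521.23          ┃            
┃Berlin│43 │$1652.83         ┃            
┃NYC   │56 │$2006.39         ┃            
┃Sydney│41 │$3950.39         ┃            
┗━━━━━━━━━━━━━━━━━━━━━━━━━━━━┛            
                                          
                                          


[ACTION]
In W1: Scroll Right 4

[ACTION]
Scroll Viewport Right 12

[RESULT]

                        ┃                 
────────────────────────┨                 
uild complete"          ┃                 
plete                   ┃                 
tus                     ┃                 
 main                   ┃                 
ot staged for commit:   ┃                 
                        ┃                 
━━━━━━━━━━━━━━━━━━━┓.py ┃                 
e                  ┃    ┃                 
───────────────────┨    ┃                 
e│Amount           ┃    ┃                 
─┼────────         ┃━━━━┛                 
 │$4450.99         ┃                      
 │$4948.38         ┃                      
 │$1194.20         ┃                      
 │$521.23          ┃                      
 │$1652.83         ┃                      
 │$2006.39         ┃                      
 │$3950.39         ┃                      
━━━━━━━━━━━━━━━━━━━┛                      
                                          
                                          


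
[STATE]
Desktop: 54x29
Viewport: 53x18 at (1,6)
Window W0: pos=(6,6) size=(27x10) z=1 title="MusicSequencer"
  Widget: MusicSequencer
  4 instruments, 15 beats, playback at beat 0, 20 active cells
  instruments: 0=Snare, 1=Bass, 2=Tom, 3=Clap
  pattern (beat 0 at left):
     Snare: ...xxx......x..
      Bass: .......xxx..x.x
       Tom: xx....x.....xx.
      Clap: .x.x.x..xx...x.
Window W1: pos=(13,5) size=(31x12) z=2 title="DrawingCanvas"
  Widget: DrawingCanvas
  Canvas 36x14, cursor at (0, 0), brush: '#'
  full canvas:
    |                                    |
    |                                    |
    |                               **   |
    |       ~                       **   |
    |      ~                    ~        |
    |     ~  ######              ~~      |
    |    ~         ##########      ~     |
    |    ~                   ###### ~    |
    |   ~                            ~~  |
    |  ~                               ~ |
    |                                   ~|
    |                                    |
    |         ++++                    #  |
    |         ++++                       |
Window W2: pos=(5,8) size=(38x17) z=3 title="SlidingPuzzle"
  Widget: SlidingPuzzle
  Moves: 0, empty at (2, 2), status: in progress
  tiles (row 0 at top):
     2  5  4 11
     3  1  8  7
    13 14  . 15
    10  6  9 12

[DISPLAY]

     ┏━━━━━━┃ DrawingCanvas               ┃          
     ┃ Music┠─────────────────────────────┨          
    ┏━━━━━━━━━━━━━━━━━━━━━━━━━━━━━━━━━━━━┓┃          
    ┃ SlidingPuzzle                      ┃┃          
    ┠────────────────────────────────────┨┃          
    ┃┌────┬────┬────┬────┐               ┃┃          
    ┃│  2 │  5 │  4 │ 11 │               ┃┃          
    ┃├────┼────┼────┼────┤               ┃┃          
    ┃│  3 │  1 │  8 │  7 │               ┃┃          
    ┃├────┼────┼────┼────┤               ┃┃          
    ┃│ 13 │ 14 │    │ 15 │               ┃┛          
    ┃├────┼────┼────┼────┤               ┃           
    ┃│ 10 │  6 │  9 │ 12 │               ┃           
    ┃└────┴────┴────┴────┘               ┃           
    ┃Moves: 0                            ┃           
    ┃                                    ┃           
    ┃                                    ┃           
    ┃                                    ┃           


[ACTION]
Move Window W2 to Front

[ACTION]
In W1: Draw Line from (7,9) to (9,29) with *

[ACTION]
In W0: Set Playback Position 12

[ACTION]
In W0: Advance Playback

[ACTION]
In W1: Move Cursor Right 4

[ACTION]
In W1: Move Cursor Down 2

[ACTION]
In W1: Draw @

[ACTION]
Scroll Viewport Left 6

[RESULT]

      ┏━━━━━━┃ DrawingCanvas               ┃         
      ┃ Music┠─────────────────────────────┨         
     ┏━━━━━━━━━━━━━━━━━━━━━━━━━━━━━━━━━━━━┓┃         
     ┃ SlidingPuzzle                      ┃┃         
     ┠────────────────────────────────────┨┃         
     ┃┌────┬────┬────┬────┐               ┃┃         
     ┃│  2 │  5 │  4 │ 11 │               ┃┃         
     ┃├────┼────┼────┼────┤               ┃┃         
     ┃│  3 │  1 │  8 │  7 │               ┃┃         
     ┃├────┼────┼────┼────┤               ┃┃         
     ┃│ 13 │ 14 │    │ 15 │               ┃┛         
     ┃├────┼────┼────┼────┤               ┃          
     ┃│ 10 │  6 │  9 │ 12 │               ┃          
     ┃└────┴────┴────┴────┘               ┃          
     ┃Moves: 0                            ┃          
     ┃                                    ┃          
     ┃                                    ┃          
     ┃                                    ┃          


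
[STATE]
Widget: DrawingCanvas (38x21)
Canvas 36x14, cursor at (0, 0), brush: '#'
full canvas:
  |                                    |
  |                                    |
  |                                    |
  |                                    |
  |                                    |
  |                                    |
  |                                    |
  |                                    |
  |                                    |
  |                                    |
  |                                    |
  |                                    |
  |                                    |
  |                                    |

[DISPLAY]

+                                     
                                      
                                      
                                      
                                      
                                      
                                      
                                      
                                      
                                      
                                      
                                      
                                      
                                      
                                      
                                      
                                      
                                      
                                      
                                      
                                      


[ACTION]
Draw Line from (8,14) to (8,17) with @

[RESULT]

+                                     
                                      
                                      
                                      
                                      
                                      
                                      
                                      
              @@@@                    
                                      
                                      
                                      
                                      
                                      
                                      
                                      
                                      
                                      
                                      
                                      
                                      


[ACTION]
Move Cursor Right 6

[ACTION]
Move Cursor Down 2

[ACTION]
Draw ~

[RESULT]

                                      
                                      
      ~                               
                                      
                                      
                                      
                                      
                                      
              @@@@                    
                                      
                                      
                                      
                                      
                                      
                                      
                                      
                                      
                                      
                                      
                                      
                                      


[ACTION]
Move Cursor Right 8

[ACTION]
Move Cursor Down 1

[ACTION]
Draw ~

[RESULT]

                                      
                                      
      ~                               
              ~                       
                                      
                                      
                                      
                                      
              @@@@                    
                                      
                                      
                                      
                                      
                                      
                                      
                                      
                                      
                                      
                                      
                                      
                                      


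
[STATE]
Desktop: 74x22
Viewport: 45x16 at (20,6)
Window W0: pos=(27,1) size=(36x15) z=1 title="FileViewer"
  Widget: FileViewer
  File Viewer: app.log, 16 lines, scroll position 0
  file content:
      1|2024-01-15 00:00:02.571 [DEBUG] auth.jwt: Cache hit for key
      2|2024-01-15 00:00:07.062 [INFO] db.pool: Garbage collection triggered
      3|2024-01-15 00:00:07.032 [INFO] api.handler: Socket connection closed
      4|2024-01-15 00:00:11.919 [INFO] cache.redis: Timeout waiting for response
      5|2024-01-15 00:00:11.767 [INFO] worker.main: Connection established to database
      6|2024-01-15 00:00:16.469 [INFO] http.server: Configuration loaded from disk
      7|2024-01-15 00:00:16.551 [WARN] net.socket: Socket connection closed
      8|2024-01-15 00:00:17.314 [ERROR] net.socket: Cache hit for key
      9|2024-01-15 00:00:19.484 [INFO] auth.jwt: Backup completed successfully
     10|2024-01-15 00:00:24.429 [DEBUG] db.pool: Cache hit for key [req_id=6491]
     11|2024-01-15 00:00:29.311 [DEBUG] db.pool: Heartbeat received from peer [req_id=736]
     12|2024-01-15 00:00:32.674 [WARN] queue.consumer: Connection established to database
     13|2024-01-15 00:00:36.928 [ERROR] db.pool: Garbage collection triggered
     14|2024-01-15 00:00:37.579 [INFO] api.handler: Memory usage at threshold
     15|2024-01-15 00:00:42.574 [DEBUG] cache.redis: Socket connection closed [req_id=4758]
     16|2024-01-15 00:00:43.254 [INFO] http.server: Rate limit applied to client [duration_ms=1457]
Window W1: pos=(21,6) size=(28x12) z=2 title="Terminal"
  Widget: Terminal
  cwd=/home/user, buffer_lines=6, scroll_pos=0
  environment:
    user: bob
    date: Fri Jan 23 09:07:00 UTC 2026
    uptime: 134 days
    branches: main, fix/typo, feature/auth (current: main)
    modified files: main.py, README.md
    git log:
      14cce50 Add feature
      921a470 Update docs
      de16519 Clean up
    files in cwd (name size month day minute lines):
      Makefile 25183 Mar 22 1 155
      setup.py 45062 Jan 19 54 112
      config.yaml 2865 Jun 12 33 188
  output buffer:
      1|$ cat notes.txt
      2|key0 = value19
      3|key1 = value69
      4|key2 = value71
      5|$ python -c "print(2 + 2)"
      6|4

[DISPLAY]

 ┏━━━━━━━━━━━━━━━━━━━━━━━━━━┓32 [INFO] ap░┃  
 ┃ Terminal                 ┃19 [INFO] ca░┃  
 ┠──────────────────────────┨67 [INFO] wo░┃  
 ┃$ cat notes.txt           ┃69 [INFO] ht░┃  
 ┃key0 = value19            ┃51 [WARN] ne░┃  
 ┃key1 = value69            ┃14 [ERROR] n░┃  
 ┃key2 = value71            ┃84 [INFO] au░┃  
 ┃$ python -c "print(2 + 2)"┃29 [DEBUG] d░┃  
 ┃4                         ┃11 [DEBUG] d▼┃  
 ┃$ █                       ┃━━━━━━━━━━━━━┛  
 ┃                          ┃                
 ┗━━━━━━━━━━━━━━━━━━━━━━━━━━┛                
                                             
                                             
                                             
                                             


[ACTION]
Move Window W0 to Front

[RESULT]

 ┏━━━━━┃2024-01-15 00:00:07.032 [INFO] ap░┃  
 ┃ Term┃2024-01-15 00:00:11.919 [INFO] ca░┃  
 ┠─────┃2024-01-15 00:00:11.767 [INFO] wo░┃  
 ┃$ cat┃2024-01-15 00:00:16.469 [INFO] ht░┃  
 ┃key0 ┃2024-01-15 00:00:16.551 [WARN] ne░┃  
 ┃key1 ┃2024-01-15 00:00:17.314 [ERROR] n░┃  
 ┃key2 ┃2024-01-15 00:00:19.484 [INFO] au░┃  
 ┃$ pyt┃2024-01-15 00:00:24.429 [DEBUG] d░┃  
 ┃4    ┃2024-01-15 00:00:29.311 [DEBUG] d▼┃  
 ┃$ █  ┗━━━━━━━━━━━━━━━━━━━━━━━━━━━━━━━━━━┛  
 ┃                          ┃                
 ┗━━━━━━━━━━━━━━━━━━━━━━━━━━┛                
                                             
                                             
                                             
                                             


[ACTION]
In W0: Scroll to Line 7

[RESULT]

 ┏━━━━━┃2024-01-15 00:00:17.314 [ERROR] n░┃  
 ┃ Term┃2024-01-15 00:00:19.484 [INFO] au░┃  
 ┠─────┃2024-01-15 00:00:24.429 [DEBUG] d░┃  
 ┃$ cat┃2024-01-15 00:00:29.311 [DEBUG] d░┃  
 ┃key0 ┃2024-01-15 00:00:32.674 [WARN] qu░┃  
 ┃key1 ┃2024-01-15 00:00:36.928 [ERROR] d░┃  
 ┃key2 ┃2024-01-15 00:00:37.579 [INFO] ap░┃  
 ┃$ pyt┃2024-01-15 00:00:42.574 [DEBUG] c█┃  
 ┃4    ┃2024-01-15 00:00:43.254 [INFO] ht▼┃  
 ┃$ █  ┗━━━━━━━━━━━━━━━━━━━━━━━━━━━━━━━━━━┛  
 ┃                          ┃                
 ┗━━━━━━━━━━━━━━━━━━━━━━━━━━┛                
                                             
                                             
                                             
                                             


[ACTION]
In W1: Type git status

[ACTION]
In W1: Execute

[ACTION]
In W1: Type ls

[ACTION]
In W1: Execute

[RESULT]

 ┏━━━━━┃2024-01-15 00:00:17.314 [ERROR] n░┃  
 ┃ Term┃2024-01-15 00:00:19.484 [INFO] au░┃  
 ┠─────┃2024-01-15 00:00:24.429 [DEBUG] d░┃  
 ┃On br┃2024-01-15 00:00:29.311 [DEBUG] d░┃  
 ┃Chang┃2024-01-15 00:00:32.674 [WARN] qu░┃  
 ┃     ┃2024-01-15 00:00:36.928 [ERROR] d░┃  
 ┃     ┃2024-01-15 00:00:37.579 [INFO] ap░┃  
 ┃     ┃2024-01-15 00:00:42.574 [DEBUG] c█┃  
 ┃$ ls ┃2024-01-15 00:00:43.254 [INFO] ht▼┃  
 ┃Makef┗━━━━━━━━━━━━━━━━━━━━━━━━━━━━━━━━━━┛  
 ┃$ █                       ┃                
 ┗━━━━━━━━━━━━━━━━━━━━━━━━━━┛                
                                             
                                             
                                             
                                             


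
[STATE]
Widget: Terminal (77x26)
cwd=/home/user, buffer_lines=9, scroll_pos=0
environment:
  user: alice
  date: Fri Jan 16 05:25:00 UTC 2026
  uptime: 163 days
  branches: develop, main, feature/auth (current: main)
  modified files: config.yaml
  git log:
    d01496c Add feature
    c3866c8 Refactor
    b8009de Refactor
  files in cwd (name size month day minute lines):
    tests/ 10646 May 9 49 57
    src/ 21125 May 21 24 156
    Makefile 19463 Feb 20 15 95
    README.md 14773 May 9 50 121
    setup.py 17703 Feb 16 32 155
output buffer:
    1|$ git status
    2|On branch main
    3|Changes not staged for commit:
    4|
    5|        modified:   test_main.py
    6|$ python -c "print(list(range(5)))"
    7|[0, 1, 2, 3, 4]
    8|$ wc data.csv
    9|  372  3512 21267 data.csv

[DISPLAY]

$ git status                                                                 
On branch main                                                               
Changes not staged for commit:                                               
                                                                             
        modified:   test_main.py                                             
$ python -c "print(list(range(5)))"                                          
[0, 1, 2, 3, 4]                                                              
$ wc data.csv                                                                
  372  3512 21267 data.csv                                                   
$ █                                                                          
                                                                             
                                                                             
                                                                             
                                                                             
                                                                             
                                                                             
                                                                             
                                                                             
                                                                             
                                                                             
                                                                             
                                                                             
                                                                             
                                                                             
                                                                             
                                                                             


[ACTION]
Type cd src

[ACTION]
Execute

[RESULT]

$ git status                                                                 
On branch main                                                               
Changes not staged for commit:                                               
                                                                             
        modified:   test_main.py                                             
$ python -c "print(list(range(5)))"                                          
[0, 1, 2, 3, 4]                                                              
$ wc data.csv                                                                
  372  3512 21267 data.csv                                                   
$ cd src                                                                     
                                                                             
$ █                                                                          
                                                                             
                                                                             
                                                                             
                                                                             
                                                                             
                                                                             
                                                                             
                                                                             
                                                                             
                                                                             
                                                                             
                                                                             
                                                                             
                                                                             
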